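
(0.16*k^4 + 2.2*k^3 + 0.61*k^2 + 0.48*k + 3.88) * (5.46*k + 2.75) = 0.8736*k^5 + 12.452*k^4 + 9.3806*k^3 + 4.2983*k^2 + 22.5048*k + 10.67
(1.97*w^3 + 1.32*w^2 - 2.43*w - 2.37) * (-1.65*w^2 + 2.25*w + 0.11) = -3.2505*w^5 + 2.2545*w^4 + 7.1962*w^3 - 1.4118*w^2 - 5.5998*w - 0.2607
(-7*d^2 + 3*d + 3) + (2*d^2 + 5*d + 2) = -5*d^2 + 8*d + 5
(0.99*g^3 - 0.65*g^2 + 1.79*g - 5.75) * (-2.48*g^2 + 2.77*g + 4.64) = -2.4552*g^5 + 4.3543*g^4 - 1.6461*g^3 + 16.2023*g^2 - 7.6219*g - 26.68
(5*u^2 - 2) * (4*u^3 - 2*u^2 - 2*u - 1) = 20*u^5 - 10*u^4 - 18*u^3 - u^2 + 4*u + 2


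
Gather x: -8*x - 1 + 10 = 9 - 8*x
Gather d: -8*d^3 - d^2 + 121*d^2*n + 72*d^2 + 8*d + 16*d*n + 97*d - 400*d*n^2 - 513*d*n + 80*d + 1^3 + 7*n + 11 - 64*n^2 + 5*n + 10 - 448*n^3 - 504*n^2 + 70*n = -8*d^3 + d^2*(121*n + 71) + d*(-400*n^2 - 497*n + 185) - 448*n^3 - 568*n^2 + 82*n + 22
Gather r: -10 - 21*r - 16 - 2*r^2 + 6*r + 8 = -2*r^2 - 15*r - 18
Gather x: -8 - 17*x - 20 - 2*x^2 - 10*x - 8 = -2*x^2 - 27*x - 36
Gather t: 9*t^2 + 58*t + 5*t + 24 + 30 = 9*t^2 + 63*t + 54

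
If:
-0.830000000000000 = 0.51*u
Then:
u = -1.63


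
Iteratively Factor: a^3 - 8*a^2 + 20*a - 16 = (a - 4)*(a^2 - 4*a + 4) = (a - 4)*(a - 2)*(a - 2)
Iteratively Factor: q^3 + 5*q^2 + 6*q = (q + 3)*(q^2 + 2*q) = q*(q + 3)*(q + 2)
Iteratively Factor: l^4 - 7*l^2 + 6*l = (l - 1)*(l^3 + l^2 - 6*l) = (l - 1)*(l + 3)*(l^2 - 2*l) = (l - 2)*(l - 1)*(l + 3)*(l)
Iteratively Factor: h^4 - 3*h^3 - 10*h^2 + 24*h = (h)*(h^3 - 3*h^2 - 10*h + 24) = h*(h + 3)*(h^2 - 6*h + 8) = h*(h - 4)*(h + 3)*(h - 2)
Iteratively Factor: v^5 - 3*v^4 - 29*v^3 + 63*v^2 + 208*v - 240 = (v + 4)*(v^4 - 7*v^3 - v^2 + 67*v - 60) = (v - 5)*(v + 4)*(v^3 - 2*v^2 - 11*v + 12) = (v - 5)*(v + 3)*(v + 4)*(v^2 - 5*v + 4) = (v - 5)*(v - 1)*(v + 3)*(v + 4)*(v - 4)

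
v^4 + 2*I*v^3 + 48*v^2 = v^2*(v - 6*I)*(v + 8*I)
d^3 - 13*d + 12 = (d - 3)*(d - 1)*(d + 4)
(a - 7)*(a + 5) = a^2 - 2*a - 35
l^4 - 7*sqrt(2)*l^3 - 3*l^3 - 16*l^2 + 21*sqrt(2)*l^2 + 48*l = l*(l - 3)*(l - 8*sqrt(2))*(l + sqrt(2))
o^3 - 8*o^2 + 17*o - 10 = (o - 5)*(o - 2)*(o - 1)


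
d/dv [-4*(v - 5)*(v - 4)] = 36 - 8*v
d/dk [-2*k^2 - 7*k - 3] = -4*k - 7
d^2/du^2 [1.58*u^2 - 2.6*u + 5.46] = 3.16000000000000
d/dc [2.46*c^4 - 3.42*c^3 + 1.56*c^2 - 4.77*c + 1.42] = 9.84*c^3 - 10.26*c^2 + 3.12*c - 4.77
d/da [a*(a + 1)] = 2*a + 1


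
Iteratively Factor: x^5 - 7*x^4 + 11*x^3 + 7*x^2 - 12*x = (x - 3)*(x^4 - 4*x^3 - x^2 + 4*x) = x*(x - 3)*(x^3 - 4*x^2 - x + 4) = x*(x - 3)*(x + 1)*(x^2 - 5*x + 4) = x*(x - 3)*(x - 1)*(x + 1)*(x - 4)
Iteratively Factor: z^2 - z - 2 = (z + 1)*(z - 2)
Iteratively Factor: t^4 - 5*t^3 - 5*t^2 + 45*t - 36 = (t + 3)*(t^3 - 8*t^2 + 19*t - 12) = (t - 3)*(t + 3)*(t^2 - 5*t + 4) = (t - 3)*(t - 1)*(t + 3)*(t - 4)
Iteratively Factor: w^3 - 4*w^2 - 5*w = (w - 5)*(w^2 + w) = (w - 5)*(w + 1)*(w)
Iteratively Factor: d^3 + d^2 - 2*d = (d)*(d^2 + d - 2) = d*(d - 1)*(d + 2)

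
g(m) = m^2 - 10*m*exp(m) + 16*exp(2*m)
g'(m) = -10*m*exp(m) + 2*m + 32*exp(2*m) - 10*exp(m)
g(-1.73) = 6.56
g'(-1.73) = -1.16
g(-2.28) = 7.70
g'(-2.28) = -2.92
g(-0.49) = 9.25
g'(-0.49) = 7.91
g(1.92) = 617.13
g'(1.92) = 1293.48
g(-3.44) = 12.95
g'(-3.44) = -6.06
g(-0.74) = 7.72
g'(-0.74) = 4.56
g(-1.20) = 6.51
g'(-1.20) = 1.11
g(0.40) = 29.80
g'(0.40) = 51.13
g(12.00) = 423806423646.52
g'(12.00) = 847630750056.11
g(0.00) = 16.00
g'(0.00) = 22.00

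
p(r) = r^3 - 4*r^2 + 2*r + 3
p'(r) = 3*r^2 - 8*r + 2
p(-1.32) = -8.91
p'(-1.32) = 17.79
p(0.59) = 2.99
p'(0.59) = -1.68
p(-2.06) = -26.84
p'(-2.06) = 31.21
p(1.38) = 0.77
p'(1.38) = -3.33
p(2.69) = -1.10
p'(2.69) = 2.19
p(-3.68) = -108.37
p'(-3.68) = 72.07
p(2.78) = -0.87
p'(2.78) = 2.95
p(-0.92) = -3.00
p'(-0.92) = 11.90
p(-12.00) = -2325.00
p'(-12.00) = 530.00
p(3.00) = 0.00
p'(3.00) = 5.00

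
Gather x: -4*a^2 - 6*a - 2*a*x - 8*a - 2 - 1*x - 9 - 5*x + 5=-4*a^2 - 14*a + x*(-2*a - 6) - 6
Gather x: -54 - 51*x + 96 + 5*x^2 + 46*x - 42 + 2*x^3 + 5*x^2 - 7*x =2*x^3 + 10*x^2 - 12*x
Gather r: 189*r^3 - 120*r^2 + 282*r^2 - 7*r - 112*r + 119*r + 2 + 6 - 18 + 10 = 189*r^3 + 162*r^2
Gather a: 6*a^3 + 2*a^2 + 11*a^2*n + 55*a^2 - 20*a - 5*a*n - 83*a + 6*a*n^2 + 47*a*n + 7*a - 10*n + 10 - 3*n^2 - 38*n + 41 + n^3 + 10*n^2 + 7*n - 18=6*a^3 + a^2*(11*n + 57) + a*(6*n^2 + 42*n - 96) + n^3 + 7*n^2 - 41*n + 33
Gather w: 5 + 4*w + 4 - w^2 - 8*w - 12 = -w^2 - 4*w - 3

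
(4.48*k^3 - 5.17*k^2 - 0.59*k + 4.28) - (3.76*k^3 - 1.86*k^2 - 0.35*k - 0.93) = 0.720000000000001*k^3 - 3.31*k^2 - 0.24*k + 5.21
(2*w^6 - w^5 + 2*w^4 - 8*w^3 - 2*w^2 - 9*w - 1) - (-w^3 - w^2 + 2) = 2*w^6 - w^5 + 2*w^4 - 7*w^3 - w^2 - 9*w - 3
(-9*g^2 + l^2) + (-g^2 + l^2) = -10*g^2 + 2*l^2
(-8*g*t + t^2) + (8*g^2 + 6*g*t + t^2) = 8*g^2 - 2*g*t + 2*t^2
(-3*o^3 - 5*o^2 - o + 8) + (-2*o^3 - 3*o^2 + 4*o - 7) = -5*o^3 - 8*o^2 + 3*o + 1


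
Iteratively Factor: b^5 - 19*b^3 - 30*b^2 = (b - 5)*(b^4 + 5*b^3 + 6*b^2) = (b - 5)*(b + 2)*(b^3 + 3*b^2) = (b - 5)*(b + 2)*(b + 3)*(b^2) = b*(b - 5)*(b + 2)*(b + 3)*(b)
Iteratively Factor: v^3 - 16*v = (v + 4)*(v^2 - 4*v) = v*(v + 4)*(v - 4)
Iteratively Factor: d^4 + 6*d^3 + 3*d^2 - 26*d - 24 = (d + 1)*(d^3 + 5*d^2 - 2*d - 24) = (d - 2)*(d + 1)*(d^2 + 7*d + 12) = (d - 2)*(d + 1)*(d + 3)*(d + 4)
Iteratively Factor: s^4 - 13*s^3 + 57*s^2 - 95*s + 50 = (s - 1)*(s^3 - 12*s^2 + 45*s - 50) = (s - 5)*(s - 1)*(s^2 - 7*s + 10) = (s - 5)*(s - 2)*(s - 1)*(s - 5)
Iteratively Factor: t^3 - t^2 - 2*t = (t + 1)*(t^2 - 2*t) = t*(t + 1)*(t - 2)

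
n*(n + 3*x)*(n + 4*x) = n^3 + 7*n^2*x + 12*n*x^2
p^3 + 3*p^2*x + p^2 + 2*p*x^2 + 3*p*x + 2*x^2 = (p + 1)*(p + x)*(p + 2*x)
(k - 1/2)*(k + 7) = k^2 + 13*k/2 - 7/2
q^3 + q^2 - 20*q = q*(q - 4)*(q + 5)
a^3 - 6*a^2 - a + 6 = (a - 6)*(a - 1)*(a + 1)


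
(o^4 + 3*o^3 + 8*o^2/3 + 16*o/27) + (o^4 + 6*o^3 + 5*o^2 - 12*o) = 2*o^4 + 9*o^3 + 23*o^2/3 - 308*o/27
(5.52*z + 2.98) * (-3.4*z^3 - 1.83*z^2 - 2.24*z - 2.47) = -18.768*z^4 - 20.2336*z^3 - 17.8182*z^2 - 20.3096*z - 7.3606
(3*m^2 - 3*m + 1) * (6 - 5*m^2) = -15*m^4 + 15*m^3 + 13*m^2 - 18*m + 6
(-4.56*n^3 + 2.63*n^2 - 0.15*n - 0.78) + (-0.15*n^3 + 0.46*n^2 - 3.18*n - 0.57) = -4.71*n^3 + 3.09*n^2 - 3.33*n - 1.35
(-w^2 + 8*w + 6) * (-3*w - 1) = 3*w^3 - 23*w^2 - 26*w - 6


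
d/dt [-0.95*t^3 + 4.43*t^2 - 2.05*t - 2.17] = -2.85*t^2 + 8.86*t - 2.05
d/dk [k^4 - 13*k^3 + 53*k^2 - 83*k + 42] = 4*k^3 - 39*k^2 + 106*k - 83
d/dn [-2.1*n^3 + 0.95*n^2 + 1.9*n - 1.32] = -6.3*n^2 + 1.9*n + 1.9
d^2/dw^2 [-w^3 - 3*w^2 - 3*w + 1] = -6*w - 6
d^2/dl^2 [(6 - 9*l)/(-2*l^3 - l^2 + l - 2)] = 6*((3*l - 2)*(6*l^2 + 2*l - 1)^2 + (-18*l^2 - 6*l - (3*l - 2)*(6*l + 1) + 3)*(2*l^3 + l^2 - l + 2))/(2*l^3 + l^2 - l + 2)^3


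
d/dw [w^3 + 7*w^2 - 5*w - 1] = 3*w^2 + 14*w - 5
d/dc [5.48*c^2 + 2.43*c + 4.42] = 10.96*c + 2.43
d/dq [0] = 0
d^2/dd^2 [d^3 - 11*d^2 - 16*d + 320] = 6*d - 22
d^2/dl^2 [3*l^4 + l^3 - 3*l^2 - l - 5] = 36*l^2 + 6*l - 6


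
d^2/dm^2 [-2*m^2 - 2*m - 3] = -4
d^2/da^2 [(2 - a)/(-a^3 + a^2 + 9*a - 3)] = 2*((a - 2)*(-3*a^2 + 2*a + 9)^2 + (-3*a^2 + 2*a - (a - 2)*(3*a - 1) + 9)*(a^3 - a^2 - 9*a + 3))/(a^3 - a^2 - 9*a + 3)^3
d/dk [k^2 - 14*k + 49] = 2*k - 14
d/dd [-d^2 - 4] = -2*d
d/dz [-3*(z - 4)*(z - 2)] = 18 - 6*z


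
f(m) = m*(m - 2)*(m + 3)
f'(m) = m*(m - 2) + m*(m + 3) + (m - 2)*(m + 3)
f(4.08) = 60.08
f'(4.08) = 52.10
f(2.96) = 16.94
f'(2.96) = 26.20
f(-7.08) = -262.29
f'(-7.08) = 130.22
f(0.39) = -2.13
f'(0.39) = -4.76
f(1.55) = -3.17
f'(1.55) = 4.31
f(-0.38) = 2.37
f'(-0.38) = -6.33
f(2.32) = 3.95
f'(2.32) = 14.79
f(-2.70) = 3.81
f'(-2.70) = 10.47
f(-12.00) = -1512.00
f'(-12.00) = 402.00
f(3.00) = 18.00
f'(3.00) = 27.00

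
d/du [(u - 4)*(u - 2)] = 2*u - 6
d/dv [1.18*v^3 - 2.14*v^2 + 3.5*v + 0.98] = 3.54*v^2 - 4.28*v + 3.5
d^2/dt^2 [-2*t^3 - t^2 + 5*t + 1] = -12*t - 2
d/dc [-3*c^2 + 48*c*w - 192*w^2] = -6*c + 48*w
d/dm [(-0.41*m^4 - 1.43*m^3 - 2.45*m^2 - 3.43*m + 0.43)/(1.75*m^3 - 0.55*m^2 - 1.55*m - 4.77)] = (-0.7175*m^6 + 0.451*m^5 + 6.9805*m^4 + 24.2608*m^3 + 20.1168*m^2 + 23.846*m + 17.0276)/(3.0625*m^6 - 1.925*m^5 - 5.1225*m^4 - 14.99*m^3 + 7.6495*m^2 + 14.787*m + 22.7529)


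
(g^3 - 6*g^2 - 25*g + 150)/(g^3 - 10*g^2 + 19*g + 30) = (g + 5)/(g + 1)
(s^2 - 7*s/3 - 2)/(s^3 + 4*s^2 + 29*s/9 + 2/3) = 3*(s - 3)/(3*s^2 + 10*s + 3)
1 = 1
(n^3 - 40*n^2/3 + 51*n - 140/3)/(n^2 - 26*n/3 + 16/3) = (3*n^3 - 40*n^2 + 153*n - 140)/(3*n^2 - 26*n + 16)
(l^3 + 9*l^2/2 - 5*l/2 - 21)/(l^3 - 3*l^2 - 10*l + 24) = (l + 7/2)/(l - 4)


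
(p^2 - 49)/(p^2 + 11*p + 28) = (p - 7)/(p + 4)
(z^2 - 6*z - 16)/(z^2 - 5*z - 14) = (z - 8)/(z - 7)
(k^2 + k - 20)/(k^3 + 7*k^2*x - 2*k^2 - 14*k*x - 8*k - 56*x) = (k + 5)/(k^2 + 7*k*x + 2*k + 14*x)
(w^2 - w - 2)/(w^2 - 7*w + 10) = (w + 1)/(w - 5)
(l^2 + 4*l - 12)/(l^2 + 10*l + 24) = (l - 2)/(l + 4)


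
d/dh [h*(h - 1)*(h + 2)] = 3*h^2 + 2*h - 2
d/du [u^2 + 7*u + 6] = 2*u + 7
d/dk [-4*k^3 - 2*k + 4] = -12*k^2 - 2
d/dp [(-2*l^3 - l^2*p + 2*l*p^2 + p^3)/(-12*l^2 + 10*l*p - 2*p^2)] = (16*l^4 - 28*l^3*p - 9*l^2*p^2 + 10*l*p^3 - p^4)/(2*(36*l^4 - 60*l^3*p + 37*l^2*p^2 - 10*l*p^3 + p^4))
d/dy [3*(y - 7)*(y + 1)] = 6*y - 18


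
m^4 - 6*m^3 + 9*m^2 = m^2*(m - 3)^2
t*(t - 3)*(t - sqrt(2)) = t^3 - 3*t^2 - sqrt(2)*t^2 + 3*sqrt(2)*t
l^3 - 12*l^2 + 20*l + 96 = (l - 8)*(l - 6)*(l + 2)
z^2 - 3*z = z*(z - 3)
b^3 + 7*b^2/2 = b^2*(b + 7/2)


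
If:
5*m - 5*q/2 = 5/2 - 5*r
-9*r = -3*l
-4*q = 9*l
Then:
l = 3*r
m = 1/2 - 35*r/8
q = -27*r/4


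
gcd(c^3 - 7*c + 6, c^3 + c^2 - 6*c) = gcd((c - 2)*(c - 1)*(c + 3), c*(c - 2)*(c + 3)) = c^2 + c - 6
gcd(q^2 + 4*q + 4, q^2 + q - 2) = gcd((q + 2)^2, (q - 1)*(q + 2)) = q + 2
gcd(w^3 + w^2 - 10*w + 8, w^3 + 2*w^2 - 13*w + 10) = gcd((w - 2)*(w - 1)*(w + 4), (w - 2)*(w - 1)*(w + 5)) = w^2 - 3*w + 2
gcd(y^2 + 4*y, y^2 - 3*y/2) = y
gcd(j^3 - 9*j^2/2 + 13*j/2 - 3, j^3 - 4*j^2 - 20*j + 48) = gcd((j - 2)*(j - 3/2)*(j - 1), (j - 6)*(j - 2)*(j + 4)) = j - 2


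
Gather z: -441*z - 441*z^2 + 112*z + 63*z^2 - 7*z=-378*z^2 - 336*z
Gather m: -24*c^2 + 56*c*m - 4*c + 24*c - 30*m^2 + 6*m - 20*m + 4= -24*c^2 + 20*c - 30*m^2 + m*(56*c - 14) + 4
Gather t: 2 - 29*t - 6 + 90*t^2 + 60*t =90*t^2 + 31*t - 4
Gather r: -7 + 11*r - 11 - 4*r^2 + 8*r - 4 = -4*r^2 + 19*r - 22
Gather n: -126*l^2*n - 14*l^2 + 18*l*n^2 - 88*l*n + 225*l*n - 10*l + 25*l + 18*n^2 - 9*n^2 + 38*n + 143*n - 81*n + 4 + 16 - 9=-14*l^2 + 15*l + n^2*(18*l + 9) + n*(-126*l^2 + 137*l + 100) + 11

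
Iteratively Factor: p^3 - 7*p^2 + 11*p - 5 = (p - 1)*(p^2 - 6*p + 5) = (p - 5)*(p - 1)*(p - 1)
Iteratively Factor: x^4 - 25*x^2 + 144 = (x - 3)*(x^3 + 3*x^2 - 16*x - 48) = (x - 3)*(x + 3)*(x^2 - 16) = (x - 4)*(x - 3)*(x + 3)*(x + 4)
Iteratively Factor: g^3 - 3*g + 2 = (g + 2)*(g^2 - 2*g + 1) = (g - 1)*(g + 2)*(g - 1)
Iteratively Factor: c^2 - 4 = (c + 2)*(c - 2)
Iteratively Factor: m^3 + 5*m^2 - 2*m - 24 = (m + 4)*(m^2 + m - 6) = (m - 2)*(m + 4)*(m + 3)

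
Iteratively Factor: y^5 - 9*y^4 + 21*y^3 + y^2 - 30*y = (y - 2)*(y^4 - 7*y^3 + 7*y^2 + 15*y) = y*(y - 2)*(y^3 - 7*y^2 + 7*y + 15) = y*(y - 2)*(y + 1)*(y^2 - 8*y + 15) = y*(y - 3)*(y - 2)*(y + 1)*(y - 5)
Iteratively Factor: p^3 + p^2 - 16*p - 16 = (p + 4)*(p^2 - 3*p - 4) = (p + 1)*(p + 4)*(p - 4)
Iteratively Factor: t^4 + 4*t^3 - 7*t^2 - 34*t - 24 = (t - 3)*(t^3 + 7*t^2 + 14*t + 8) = (t - 3)*(t + 4)*(t^2 + 3*t + 2) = (t - 3)*(t + 2)*(t + 4)*(t + 1)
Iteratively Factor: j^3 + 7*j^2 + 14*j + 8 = (j + 2)*(j^2 + 5*j + 4) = (j + 1)*(j + 2)*(j + 4)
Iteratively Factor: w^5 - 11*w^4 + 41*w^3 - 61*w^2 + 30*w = (w - 5)*(w^4 - 6*w^3 + 11*w^2 - 6*w) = w*(w - 5)*(w^3 - 6*w^2 + 11*w - 6) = w*(w - 5)*(w - 2)*(w^2 - 4*w + 3) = w*(w - 5)*(w - 3)*(w - 2)*(w - 1)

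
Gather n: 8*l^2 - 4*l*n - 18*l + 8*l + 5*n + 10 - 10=8*l^2 - 10*l + n*(5 - 4*l)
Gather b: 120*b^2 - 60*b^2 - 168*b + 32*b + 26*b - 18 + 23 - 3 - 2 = 60*b^2 - 110*b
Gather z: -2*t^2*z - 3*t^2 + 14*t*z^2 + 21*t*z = -3*t^2 + 14*t*z^2 + z*(-2*t^2 + 21*t)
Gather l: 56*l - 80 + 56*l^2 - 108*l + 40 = 56*l^2 - 52*l - 40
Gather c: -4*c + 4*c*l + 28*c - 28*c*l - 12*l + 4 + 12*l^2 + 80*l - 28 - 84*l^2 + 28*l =c*(24 - 24*l) - 72*l^2 + 96*l - 24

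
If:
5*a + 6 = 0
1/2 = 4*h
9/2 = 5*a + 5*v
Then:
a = -6/5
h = 1/8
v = 21/10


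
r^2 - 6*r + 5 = (r - 5)*(r - 1)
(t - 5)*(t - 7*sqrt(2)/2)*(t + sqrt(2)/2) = t^3 - 5*t^2 - 3*sqrt(2)*t^2 - 7*t/2 + 15*sqrt(2)*t + 35/2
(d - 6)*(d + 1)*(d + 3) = d^3 - 2*d^2 - 21*d - 18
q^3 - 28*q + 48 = (q - 4)*(q - 2)*(q + 6)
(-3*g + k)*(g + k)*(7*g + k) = -21*g^3 - 17*g^2*k + 5*g*k^2 + k^3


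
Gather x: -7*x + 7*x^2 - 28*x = 7*x^2 - 35*x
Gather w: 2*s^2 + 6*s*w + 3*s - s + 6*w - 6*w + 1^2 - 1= 2*s^2 + 6*s*w + 2*s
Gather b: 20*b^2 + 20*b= 20*b^2 + 20*b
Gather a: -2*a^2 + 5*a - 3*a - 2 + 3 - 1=-2*a^2 + 2*a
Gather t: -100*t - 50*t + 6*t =-144*t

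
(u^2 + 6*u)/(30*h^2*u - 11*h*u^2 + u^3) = (u + 6)/(30*h^2 - 11*h*u + u^2)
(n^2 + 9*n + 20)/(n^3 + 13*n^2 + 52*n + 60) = (n + 4)/(n^2 + 8*n + 12)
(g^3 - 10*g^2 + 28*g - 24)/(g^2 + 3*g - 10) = (g^2 - 8*g + 12)/(g + 5)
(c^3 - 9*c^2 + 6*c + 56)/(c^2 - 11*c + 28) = c + 2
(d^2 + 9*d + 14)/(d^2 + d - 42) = (d + 2)/(d - 6)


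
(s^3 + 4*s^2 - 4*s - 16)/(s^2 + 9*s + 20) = (s^2 - 4)/(s + 5)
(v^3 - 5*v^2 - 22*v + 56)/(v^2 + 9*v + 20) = (v^2 - 9*v + 14)/(v + 5)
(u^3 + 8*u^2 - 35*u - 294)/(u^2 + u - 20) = (u^3 + 8*u^2 - 35*u - 294)/(u^2 + u - 20)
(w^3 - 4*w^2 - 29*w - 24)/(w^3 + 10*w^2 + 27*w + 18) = (w - 8)/(w + 6)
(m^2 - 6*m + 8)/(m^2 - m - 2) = (m - 4)/(m + 1)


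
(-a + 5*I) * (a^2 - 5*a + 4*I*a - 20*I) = -a^3 + 5*a^2 + I*a^2 - 20*a - 5*I*a + 100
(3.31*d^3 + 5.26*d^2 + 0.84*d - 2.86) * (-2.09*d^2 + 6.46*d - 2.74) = -6.9179*d^5 + 10.3892*d^4 + 23.1546*d^3 - 3.0086*d^2 - 20.7772*d + 7.8364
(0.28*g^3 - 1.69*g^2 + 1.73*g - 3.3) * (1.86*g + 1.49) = 0.5208*g^4 - 2.7262*g^3 + 0.6997*g^2 - 3.5603*g - 4.917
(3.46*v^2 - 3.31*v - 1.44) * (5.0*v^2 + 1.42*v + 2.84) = 17.3*v^4 - 11.6368*v^3 - 2.0738*v^2 - 11.4452*v - 4.0896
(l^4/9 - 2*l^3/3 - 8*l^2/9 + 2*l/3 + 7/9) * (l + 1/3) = l^5/9 - 17*l^4/27 - 10*l^3/9 + 10*l^2/27 + l + 7/27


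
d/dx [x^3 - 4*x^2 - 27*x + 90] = 3*x^2 - 8*x - 27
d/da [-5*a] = -5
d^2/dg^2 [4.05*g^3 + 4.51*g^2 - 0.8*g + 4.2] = 24.3*g + 9.02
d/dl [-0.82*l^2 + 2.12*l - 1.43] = 2.12 - 1.64*l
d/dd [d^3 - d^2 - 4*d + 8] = 3*d^2 - 2*d - 4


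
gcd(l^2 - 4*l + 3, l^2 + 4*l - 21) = l - 3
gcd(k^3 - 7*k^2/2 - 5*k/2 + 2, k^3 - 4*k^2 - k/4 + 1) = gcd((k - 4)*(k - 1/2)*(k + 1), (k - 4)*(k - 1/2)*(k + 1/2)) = k^2 - 9*k/2 + 2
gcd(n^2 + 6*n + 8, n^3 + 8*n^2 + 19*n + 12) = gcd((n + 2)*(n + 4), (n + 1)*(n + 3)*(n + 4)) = n + 4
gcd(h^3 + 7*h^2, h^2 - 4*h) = h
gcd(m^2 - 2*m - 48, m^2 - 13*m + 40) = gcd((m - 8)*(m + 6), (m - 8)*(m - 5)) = m - 8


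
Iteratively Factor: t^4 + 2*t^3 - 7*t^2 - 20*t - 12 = (t + 2)*(t^3 - 7*t - 6) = (t + 1)*(t + 2)*(t^2 - t - 6) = (t - 3)*(t + 1)*(t + 2)*(t + 2)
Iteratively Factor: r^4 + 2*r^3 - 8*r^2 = (r)*(r^3 + 2*r^2 - 8*r) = r*(r + 4)*(r^2 - 2*r) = r*(r - 2)*(r + 4)*(r)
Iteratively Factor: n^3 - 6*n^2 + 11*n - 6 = (n - 3)*(n^2 - 3*n + 2) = (n - 3)*(n - 2)*(n - 1)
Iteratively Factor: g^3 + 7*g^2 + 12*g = (g + 3)*(g^2 + 4*g) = g*(g + 3)*(g + 4)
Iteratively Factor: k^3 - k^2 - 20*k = (k)*(k^2 - k - 20) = k*(k + 4)*(k - 5)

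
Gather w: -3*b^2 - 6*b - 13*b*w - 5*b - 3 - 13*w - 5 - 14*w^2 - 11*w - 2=-3*b^2 - 11*b - 14*w^2 + w*(-13*b - 24) - 10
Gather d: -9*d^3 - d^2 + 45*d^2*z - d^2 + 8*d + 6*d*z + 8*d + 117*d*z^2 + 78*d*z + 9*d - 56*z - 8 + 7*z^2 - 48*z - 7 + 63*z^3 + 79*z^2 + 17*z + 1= -9*d^3 + d^2*(45*z - 2) + d*(117*z^2 + 84*z + 25) + 63*z^3 + 86*z^2 - 87*z - 14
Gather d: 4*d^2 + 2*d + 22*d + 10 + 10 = 4*d^2 + 24*d + 20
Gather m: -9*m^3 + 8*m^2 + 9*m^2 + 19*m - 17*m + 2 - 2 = -9*m^3 + 17*m^2 + 2*m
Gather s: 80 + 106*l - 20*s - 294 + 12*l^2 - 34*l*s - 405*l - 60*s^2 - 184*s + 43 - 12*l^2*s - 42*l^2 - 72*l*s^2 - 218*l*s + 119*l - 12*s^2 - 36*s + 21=-30*l^2 - 180*l + s^2*(-72*l - 72) + s*(-12*l^2 - 252*l - 240) - 150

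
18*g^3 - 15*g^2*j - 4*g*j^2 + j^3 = (-6*g + j)*(-g + j)*(3*g + j)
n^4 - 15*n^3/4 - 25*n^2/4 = n^2*(n - 5)*(n + 5/4)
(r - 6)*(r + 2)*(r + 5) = r^3 + r^2 - 32*r - 60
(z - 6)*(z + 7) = z^2 + z - 42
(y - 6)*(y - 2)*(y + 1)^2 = y^4 - 6*y^3 - 3*y^2 + 16*y + 12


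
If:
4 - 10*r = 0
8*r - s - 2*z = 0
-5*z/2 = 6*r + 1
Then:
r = 2/5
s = 148/25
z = -34/25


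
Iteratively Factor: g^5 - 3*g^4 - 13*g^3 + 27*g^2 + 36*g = (g + 3)*(g^4 - 6*g^3 + 5*g^2 + 12*g) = (g + 1)*(g + 3)*(g^3 - 7*g^2 + 12*g) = (g - 3)*(g + 1)*(g + 3)*(g^2 - 4*g) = (g - 4)*(g - 3)*(g + 1)*(g + 3)*(g)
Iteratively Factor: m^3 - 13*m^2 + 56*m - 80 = (m - 4)*(m^2 - 9*m + 20) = (m - 5)*(m - 4)*(m - 4)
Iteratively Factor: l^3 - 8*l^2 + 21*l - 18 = (l - 3)*(l^2 - 5*l + 6) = (l - 3)*(l - 2)*(l - 3)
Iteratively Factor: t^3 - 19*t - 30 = (t + 3)*(t^2 - 3*t - 10) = (t - 5)*(t + 3)*(t + 2)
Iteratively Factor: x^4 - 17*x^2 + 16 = (x - 4)*(x^3 + 4*x^2 - x - 4) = (x - 4)*(x + 1)*(x^2 + 3*x - 4) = (x - 4)*(x - 1)*(x + 1)*(x + 4)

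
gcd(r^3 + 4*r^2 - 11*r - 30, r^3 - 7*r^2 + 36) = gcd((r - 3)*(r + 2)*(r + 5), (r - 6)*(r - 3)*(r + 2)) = r^2 - r - 6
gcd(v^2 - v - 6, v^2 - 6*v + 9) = v - 3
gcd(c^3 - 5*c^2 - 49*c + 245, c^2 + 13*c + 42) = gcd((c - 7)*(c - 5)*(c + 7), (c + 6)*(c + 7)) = c + 7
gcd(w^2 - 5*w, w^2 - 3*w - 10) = w - 5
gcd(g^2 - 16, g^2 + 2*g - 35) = 1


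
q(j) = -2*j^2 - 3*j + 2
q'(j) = -4*j - 3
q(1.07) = -3.50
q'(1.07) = -7.28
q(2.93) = -23.96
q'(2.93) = -14.72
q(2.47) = -17.61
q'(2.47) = -12.88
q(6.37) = -98.26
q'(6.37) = -28.48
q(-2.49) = -2.93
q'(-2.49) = 6.96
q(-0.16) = 2.43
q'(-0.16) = -2.36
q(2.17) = -13.93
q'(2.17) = -11.68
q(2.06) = -12.67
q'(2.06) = -11.24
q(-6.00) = -52.00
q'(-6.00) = 21.00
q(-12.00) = -250.00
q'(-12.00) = 45.00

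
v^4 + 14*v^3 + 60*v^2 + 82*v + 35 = (v + 1)^2*(v + 5)*(v + 7)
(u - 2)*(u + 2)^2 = u^3 + 2*u^2 - 4*u - 8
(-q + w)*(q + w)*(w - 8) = -q^2*w + 8*q^2 + w^3 - 8*w^2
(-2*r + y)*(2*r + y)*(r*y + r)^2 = -4*r^4*y^2 - 8*r^4*y - 4*r^4 + r^2*y^4 + 2*r^2*y^3 + r^2*y^2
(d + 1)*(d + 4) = d^2 + 5*d + 4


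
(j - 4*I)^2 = j^2 - 8*I*j - 16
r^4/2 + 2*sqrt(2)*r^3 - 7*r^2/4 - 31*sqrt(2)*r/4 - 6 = (r/2 + sqrt(2)/2)*(r - 3*sqrt(2)/2)*(r + sqrt(2)/2)*(r + 4*sqrt(2))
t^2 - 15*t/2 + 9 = (t - 6)*(t - 3/2)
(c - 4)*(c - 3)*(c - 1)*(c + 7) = c^4 - c^3 - 37*c^2 + 121*c - 84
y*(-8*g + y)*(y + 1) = -8*g*y^2 - 8*g*y + y^3 + y^2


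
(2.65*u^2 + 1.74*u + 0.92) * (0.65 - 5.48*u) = -14.522*u^3 - 7.8127*u^2 - 3.9106*u + 0.598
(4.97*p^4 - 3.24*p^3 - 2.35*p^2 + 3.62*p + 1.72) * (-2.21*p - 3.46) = -10.9837*p^5 - 10.0358*p^4 + 16.4039*p^3 + 0.130800000000001*p^2 - 16.3264*p - 5.9512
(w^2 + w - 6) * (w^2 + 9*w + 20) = w^4 + 10*w^3 + 23*w^2 - 34*w - 120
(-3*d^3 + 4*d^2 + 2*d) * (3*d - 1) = -9*d^4 + 15*d^3 + 2*d^2 - 2*d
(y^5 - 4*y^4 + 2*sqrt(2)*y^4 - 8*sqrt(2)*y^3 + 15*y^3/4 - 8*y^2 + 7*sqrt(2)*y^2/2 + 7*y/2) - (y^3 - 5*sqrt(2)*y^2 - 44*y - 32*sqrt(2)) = y^5 - 4*y^4 + 2*sqrt(2)*y^4 - 8*sqrt(2)*y^3 + 11*y^3/4 - 8*y^2 + 17*sqrt(2)*y^2/2 + 95*y/2 + 32*sqrt(2)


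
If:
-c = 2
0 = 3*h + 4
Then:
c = -2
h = -4/3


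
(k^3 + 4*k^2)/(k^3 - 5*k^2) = (k + 4)/(k - 5)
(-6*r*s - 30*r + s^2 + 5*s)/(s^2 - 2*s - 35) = (-6*r + s)/(s - 7)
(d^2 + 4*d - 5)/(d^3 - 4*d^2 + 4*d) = (d^2 + 4*d - 5)/(d*(d^2 - 4*d + 4))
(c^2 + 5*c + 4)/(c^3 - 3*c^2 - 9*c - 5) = (c + 4)/(c^2 - 4*c - 5)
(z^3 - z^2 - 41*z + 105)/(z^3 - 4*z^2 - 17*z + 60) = (z + 7)/(z + 4)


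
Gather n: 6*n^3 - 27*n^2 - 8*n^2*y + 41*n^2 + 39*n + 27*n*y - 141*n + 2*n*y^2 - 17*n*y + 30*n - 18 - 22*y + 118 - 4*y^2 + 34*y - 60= 6*n^3 + n^2*(14 - 8*y) + n*(2*y^2 + 10*y - 72) - 4*y^2 + 12*y + 40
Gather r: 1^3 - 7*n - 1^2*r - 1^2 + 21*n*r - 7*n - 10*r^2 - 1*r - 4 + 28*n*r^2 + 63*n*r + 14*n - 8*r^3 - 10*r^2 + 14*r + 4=-8*r^3 + r^2*(28*n - 20) + r*(84*n + 12)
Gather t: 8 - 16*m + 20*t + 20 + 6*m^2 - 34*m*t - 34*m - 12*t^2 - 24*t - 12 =6*m^2 - 50*m - 12*t^2 + t*(-34*m - 4) + 16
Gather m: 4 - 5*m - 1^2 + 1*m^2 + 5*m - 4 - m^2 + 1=0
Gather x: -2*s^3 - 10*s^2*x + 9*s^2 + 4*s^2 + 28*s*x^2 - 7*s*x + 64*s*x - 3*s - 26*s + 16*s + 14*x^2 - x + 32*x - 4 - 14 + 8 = -2*s^3 + 13*s^2 - 13*s + x^2*(28*s + 14) + x*(-10*s^2 + 57*s + 31) - 10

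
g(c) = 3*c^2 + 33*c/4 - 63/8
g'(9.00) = 62.25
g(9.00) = 309.38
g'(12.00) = 80.25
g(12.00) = 523.12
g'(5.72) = 42.57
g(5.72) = 137.47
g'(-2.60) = -7.35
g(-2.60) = -9.04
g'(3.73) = 30.63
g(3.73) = 64.64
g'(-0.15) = 7.35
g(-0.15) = -9.04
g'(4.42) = 34.77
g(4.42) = 87.20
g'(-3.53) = -12.93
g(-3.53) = 0.39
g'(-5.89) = -27.09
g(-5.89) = 47.61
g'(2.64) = 24.09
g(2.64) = 34.81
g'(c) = 6*c + 33/4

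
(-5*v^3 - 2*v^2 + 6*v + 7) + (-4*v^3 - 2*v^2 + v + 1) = -9*v^3 - 4*v^2 + 7*v + 8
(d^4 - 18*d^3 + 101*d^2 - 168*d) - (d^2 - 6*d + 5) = d^4 - 18*d^3 + 100*d^2 - 162*d - 5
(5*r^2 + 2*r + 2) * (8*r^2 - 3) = 40*r^4 + 16*r^3 + r^2 - 6*r - 6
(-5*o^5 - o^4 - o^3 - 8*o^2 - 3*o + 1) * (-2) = 10*o^5 + 2*o^4 + 2*o^3 + 16*o^2 + 6*o - 2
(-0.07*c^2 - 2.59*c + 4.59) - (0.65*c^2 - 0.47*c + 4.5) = -0.72*c^2 - 2.12*c + 0.0899999999999999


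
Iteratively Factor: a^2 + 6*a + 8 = (a + 2)*(a + 4)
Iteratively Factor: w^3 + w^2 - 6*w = (w)*(w^2 + w - 6) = w*(w + 3)*(w - 2)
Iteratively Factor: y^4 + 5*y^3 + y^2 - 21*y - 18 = (y + 3)*(y^3 + 2*y^2 - 5*y - 6) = (y + 1)*(y + 3)*(y^2 + y - 6) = (y + 1)*(y + 3)^2*(y - 2)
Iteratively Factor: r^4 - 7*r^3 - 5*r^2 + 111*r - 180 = (r - 5)*(r^3 - 2*r^2 - 15*r + 36) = (r - 5)*(r - 3)*(r^2 + r - 12) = (r - 5)*(r - 3)^2*(r + 4)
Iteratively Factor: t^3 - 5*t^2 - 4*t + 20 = (t - 5)*(t^2 - 4) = (t - 5)*(t + 2)*(t - 2)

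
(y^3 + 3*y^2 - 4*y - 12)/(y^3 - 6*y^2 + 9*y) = (y^3 + 3*y^2 - 4*y - 12)/(y*(y^2 - 6*y + 9))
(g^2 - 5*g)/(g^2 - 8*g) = (g - 5)/(g - 8)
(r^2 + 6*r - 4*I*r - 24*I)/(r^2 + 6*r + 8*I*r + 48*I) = (r - 4*I)/(r + 8*I)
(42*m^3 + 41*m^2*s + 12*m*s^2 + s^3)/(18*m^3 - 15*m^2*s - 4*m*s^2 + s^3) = (14*m^2 + 9*m*s + s^2)/(6*m^2 - 7*m*s + s^2)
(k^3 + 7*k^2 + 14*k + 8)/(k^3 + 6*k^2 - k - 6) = (k^2 + 6*k + 8)/(k^2 + 5*k - 6)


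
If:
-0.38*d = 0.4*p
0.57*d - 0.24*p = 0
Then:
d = 0.00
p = 0.00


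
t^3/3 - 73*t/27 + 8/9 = (t/3 + 1)*(t - 8/3)*(t - 1/3)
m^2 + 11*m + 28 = (m + 4)*(m + 7)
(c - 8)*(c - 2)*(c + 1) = c^3 - 9*c^2 + 6*c + 16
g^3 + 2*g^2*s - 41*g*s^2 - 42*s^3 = (g - 6*s)*(g + s)*(g + 7*s)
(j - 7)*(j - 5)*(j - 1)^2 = j^4 - 14*j^3 + 60*j^2 - 82*j + 35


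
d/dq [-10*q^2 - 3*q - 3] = -20*q - 3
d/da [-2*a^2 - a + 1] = -4*a - 1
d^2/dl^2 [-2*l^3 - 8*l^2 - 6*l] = -12*l - 16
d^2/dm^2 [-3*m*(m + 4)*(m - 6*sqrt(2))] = -18*m - 24 + 36*sqrt(2)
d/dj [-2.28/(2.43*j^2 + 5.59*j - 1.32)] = (11.0808*j + 12.7452)/(2.43*j^2 + 5.59*j - 1.32)^2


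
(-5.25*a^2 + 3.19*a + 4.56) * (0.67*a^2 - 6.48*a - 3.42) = -3.5175*a^4 + 36.1573*a^3 + 0.338999999999995*a^2 - 40.4586*a - 15.5952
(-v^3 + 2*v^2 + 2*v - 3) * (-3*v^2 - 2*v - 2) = 3*v^5 - 4*v^4 - 8*v^3 + v^2 + 2*v + 6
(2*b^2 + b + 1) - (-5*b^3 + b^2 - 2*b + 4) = 5*b^3 + b^2 + 3*b - 3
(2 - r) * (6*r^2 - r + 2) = -6*r^3 + 13*r^2 - 4*r + 4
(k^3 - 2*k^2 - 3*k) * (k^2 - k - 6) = k^5 - 3*k^4 - 7*k^3 + 15*k^2 + 18*k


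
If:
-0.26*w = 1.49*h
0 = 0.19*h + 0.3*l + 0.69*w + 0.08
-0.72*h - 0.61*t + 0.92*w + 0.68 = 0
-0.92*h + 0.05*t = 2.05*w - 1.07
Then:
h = -0.11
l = -1.63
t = 2.18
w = 0.62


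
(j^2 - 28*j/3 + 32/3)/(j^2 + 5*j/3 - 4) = (j - 8)/(j + 3)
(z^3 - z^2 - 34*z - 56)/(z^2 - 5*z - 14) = z + 4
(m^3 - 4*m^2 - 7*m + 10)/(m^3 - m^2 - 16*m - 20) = (m - 1)/(m + 2)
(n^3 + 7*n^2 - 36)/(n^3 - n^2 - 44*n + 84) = (n^2 + 9*n + 18)/(n^2 + n - 42)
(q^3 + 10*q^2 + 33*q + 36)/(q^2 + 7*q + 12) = q + 3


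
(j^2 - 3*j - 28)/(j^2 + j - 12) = (j - 7)/(j - 3)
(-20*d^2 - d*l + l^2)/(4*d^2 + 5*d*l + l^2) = (-5*d + l)/(d + l)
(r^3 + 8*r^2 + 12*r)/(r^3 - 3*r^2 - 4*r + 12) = r*(r + 6)/(r^2 - 5*r + 6)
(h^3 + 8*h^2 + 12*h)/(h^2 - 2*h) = (h^2 + 8*h + 12)/(h - 2)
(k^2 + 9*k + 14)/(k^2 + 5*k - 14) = (k + 2)/(k - 2)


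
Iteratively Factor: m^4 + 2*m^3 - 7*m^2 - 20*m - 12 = (m + 2)*(m^3 - 7*m - 6) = (m + 1)*(m + 2)*(m^2 - m - 6) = (m - 3)*(m + 1)*(m + 2)*(m + 2)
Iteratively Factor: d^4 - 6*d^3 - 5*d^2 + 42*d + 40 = (d + 1)*(d^3 - 7*d^2 + 2*d + 40) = (d + 1)*(d + 2)*(d^2 - 9*d + 20) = (d - 4)*(d + 1)*(d + 2)*(d - 5)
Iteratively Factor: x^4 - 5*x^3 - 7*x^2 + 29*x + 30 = (x - 3)*(x^3 - 2*x^2 - 13*x - 10) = (x - 3)*(x + 2)*(x^2 - 4*x - 5) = (x - 3)*(x + 1)*(x + 2)*(x - 5)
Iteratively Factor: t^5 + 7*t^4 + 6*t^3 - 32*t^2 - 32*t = (t + 4)*(t^4 + 3*t^3 - 6*t^2 - 8*t) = t*(t + 4)*(t^3 + 3*t^2 - 6*t - 8) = t*(t + 1)*(t + 4)*(t^2 + 2*t - 8) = t*(t + 1)*(t + 4)^2*(t - 2)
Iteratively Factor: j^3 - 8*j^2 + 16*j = (j)*(j^2 - 8*j + 16) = j*(j - 4)*(j - 4)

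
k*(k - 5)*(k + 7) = k^3 + 2*k^2 - 35*k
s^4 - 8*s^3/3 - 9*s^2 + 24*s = s*(s - 3)*(s - 8/3)*(s + 3)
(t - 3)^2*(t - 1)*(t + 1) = t^4 - 6*t^3 + 8*t^2 + 6*t - 9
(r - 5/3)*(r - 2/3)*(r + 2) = r^3 - r^2/3 - 32*r/9 + 20/9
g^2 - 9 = (g - 3)*(g + 3)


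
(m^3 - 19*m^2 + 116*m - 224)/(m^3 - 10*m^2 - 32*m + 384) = (m^2 - 11*m + 28)/(m^2 - 2*m - 48)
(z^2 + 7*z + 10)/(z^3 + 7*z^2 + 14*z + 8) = (z + 5)/(z^2 + 5*z + 4)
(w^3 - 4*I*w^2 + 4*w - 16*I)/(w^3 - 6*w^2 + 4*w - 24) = (w - 4*I)/(w - 6)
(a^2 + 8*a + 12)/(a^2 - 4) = (a + 6)/(a - 2)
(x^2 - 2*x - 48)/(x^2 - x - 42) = (x - 8)/(x - 7)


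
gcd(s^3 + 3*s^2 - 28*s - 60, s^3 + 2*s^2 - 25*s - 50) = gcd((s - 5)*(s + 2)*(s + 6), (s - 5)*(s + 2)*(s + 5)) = s^2 - 3*s - 10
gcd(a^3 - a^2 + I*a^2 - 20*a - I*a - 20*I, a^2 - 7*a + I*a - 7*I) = a + I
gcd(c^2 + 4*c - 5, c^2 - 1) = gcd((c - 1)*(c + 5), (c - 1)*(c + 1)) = c - 1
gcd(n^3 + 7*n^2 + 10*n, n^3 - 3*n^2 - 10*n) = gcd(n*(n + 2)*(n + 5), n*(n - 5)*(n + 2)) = n^2 + 2*n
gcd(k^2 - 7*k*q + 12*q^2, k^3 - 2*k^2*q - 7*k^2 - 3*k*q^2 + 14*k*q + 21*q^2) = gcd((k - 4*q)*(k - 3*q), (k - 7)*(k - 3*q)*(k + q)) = -k + 3*q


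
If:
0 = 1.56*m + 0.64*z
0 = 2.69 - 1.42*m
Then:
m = 1.89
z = -4.62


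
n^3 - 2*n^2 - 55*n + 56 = (n - 8)*(n - 1)*(n + 7)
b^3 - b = b*(b - 1)*(b + 1)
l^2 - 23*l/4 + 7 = (l - 4)*(l - 7/4)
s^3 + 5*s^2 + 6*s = s*(s + 2)*(s + 3)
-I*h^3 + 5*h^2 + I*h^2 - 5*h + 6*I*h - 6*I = (h + 2*I)*(h + 3*I)*(-I*h + I)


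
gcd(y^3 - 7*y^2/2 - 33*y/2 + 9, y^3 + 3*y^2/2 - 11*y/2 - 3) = y + 3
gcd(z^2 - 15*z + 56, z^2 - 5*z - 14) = z - 7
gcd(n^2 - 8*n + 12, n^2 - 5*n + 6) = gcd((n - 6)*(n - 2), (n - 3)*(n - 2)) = n - 2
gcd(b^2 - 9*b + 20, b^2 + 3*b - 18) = 1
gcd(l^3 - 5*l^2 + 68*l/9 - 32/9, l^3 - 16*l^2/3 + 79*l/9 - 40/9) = l^2 - 11*l/3 + 8/3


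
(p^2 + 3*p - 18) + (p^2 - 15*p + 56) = 2*p^2 - 12*p + 38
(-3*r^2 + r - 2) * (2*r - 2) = -6*r^3 + 8*r^2 - 6*r + 4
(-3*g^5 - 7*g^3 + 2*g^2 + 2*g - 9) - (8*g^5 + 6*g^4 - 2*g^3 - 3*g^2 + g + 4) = -11*g^5 - 6*g^4 - 5*g^3 + 5*g^2 + g - 13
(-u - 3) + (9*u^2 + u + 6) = 9*u^2 + 3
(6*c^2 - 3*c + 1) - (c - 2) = 6*c^2 - 4*c + 3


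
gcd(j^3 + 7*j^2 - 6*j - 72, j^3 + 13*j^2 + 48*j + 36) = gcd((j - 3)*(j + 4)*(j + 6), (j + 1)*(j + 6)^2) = j + 6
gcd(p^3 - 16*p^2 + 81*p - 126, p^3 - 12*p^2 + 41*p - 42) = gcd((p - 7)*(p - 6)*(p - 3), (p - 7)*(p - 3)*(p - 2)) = p^2 - 10*p + 21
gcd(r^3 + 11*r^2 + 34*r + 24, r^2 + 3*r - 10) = 1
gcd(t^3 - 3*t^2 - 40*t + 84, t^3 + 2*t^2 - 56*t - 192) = t + 6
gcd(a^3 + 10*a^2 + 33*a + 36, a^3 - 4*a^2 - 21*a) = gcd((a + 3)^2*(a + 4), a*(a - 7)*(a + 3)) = a + 3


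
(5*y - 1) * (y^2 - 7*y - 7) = 5*y^3 - 36*y^2 - 28*y + 7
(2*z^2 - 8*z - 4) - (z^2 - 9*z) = z^2 + z - 4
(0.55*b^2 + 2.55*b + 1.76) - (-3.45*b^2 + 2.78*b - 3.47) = 4.0*b^2 - 0.23*b + 5.23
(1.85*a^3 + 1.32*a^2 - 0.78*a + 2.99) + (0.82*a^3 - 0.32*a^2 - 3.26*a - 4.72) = 2.67*a^3 + 1.0*a^2 - 4.04*a - 1.73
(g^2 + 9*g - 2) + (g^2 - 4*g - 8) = 2*g^2 + 5*g - 10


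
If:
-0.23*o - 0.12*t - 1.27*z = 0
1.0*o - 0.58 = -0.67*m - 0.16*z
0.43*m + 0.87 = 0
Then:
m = -2.02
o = 1.93558139534884 - 0.16*z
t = -10.2766666666667*z - 3.70986434108527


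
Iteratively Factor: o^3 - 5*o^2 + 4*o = (o - 4)*(o^2 - o) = (o - 4)*(o - 1)*(o)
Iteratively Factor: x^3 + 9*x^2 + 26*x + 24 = (x + 4)*(x^2 + 5*x + 6) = (x + 2)*(x + 4)*(x + 3)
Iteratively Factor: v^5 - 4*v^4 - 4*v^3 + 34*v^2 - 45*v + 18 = (v - 3)*(v^4 - v^3 - 7*v^2 + 13*v - 6) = (v - 3)*(v + 3)*(v^3 - 4*v^2 + 5*v - 2) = (v - 3)*(v - 1)*(v + 3)*(v^2 - 3*v + 2) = (v - 3)*(v - 2)*(v - 1)*(v + 3)*(v - 1)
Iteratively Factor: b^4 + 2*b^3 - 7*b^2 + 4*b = (b)*(b^3 + 2*b^2 - 7*b + 4) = b*(b - 1)*(b^2 + 3*b - 4) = b*(b - 1)^2*(b + 4)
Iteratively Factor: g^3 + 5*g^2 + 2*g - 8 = (g + 2)*(g^2 + 3*g - 4) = (g + 2)*(g + 4)*(g - 1)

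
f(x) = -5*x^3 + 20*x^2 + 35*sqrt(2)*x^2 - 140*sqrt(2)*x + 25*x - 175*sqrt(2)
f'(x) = -15*x^2 + 40*x + 70*sqrt(2)*x - 140*sqrt(2) + 25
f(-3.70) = 1597.26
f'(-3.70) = -892.62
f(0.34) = -298.47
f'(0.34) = -127.47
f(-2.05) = 442.28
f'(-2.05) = -520.97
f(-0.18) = -214.07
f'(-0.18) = -198.49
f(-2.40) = 637.11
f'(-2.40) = -592.98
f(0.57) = -324.44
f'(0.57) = -98.64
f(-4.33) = 2210.47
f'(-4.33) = -1056.07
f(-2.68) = 811.53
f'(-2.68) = -653.23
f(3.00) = -275.98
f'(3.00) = 108.99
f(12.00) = -955.73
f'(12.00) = -665.05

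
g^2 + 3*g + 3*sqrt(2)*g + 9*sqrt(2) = (g + 3)*(g + 3*sqrt(2))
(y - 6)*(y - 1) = y^2 - 7*y + 6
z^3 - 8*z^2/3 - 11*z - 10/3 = (z - 5)*(z + 1/3)*(z + 2)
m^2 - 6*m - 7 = (m - 7)*(m + 1)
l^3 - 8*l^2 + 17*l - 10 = (l - 5)*(l - 2)*(l - 1)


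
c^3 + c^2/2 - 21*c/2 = c*(c - 3)*(c + 7/2)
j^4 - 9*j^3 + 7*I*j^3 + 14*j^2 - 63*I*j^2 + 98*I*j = j*(j - 7)*(j - 2)*(j + 7*I)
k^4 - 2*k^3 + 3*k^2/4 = k^2*(k - 3/2)*(k - 1/2)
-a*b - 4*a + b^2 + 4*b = (-a + b)*(b + 4)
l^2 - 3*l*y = l*(l - 3*y)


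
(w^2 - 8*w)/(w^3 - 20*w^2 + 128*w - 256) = w/(w^2 - 12*w + 32)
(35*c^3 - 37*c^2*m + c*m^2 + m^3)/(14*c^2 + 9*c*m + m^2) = (5*c^2 - 6*c*m + m^2)/(2*c + m)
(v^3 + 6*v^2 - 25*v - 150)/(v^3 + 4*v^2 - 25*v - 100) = (v + 6)/(v + 4)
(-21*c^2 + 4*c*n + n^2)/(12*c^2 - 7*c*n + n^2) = (-7*c - n)/(4*c - n)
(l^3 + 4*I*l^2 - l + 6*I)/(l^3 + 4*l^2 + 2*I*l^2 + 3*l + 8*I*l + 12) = (l + 2*I)/(l + 4)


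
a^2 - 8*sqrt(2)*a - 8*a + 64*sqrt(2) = (a - 8)*(a - 8*sqrt(2))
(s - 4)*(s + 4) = s^2 - 16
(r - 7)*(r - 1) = r^2 - 8*r + 7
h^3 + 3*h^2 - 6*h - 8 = (h - 2)*(h + 1)*(h + 4)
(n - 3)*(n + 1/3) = n^2 - 8*n/3 - 1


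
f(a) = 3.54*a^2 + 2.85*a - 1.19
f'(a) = 7.08*a + 2.85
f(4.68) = 89.68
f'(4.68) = 35.98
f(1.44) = 10.25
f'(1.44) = 13.05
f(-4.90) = 69.84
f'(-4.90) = -31.84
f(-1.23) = 0.66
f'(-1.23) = -5.86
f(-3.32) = 28.37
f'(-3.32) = -20.66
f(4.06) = 68.73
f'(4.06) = 31.59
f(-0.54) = -1.70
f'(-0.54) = -0.97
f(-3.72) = 37.20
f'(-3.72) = -23.49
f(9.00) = 311.20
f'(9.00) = 66.57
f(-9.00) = 259.90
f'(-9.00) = -60.87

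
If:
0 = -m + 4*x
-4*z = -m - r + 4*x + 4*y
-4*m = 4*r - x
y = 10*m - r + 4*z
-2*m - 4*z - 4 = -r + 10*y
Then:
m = -2/7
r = 15/56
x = -1/14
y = -4/7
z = 143/224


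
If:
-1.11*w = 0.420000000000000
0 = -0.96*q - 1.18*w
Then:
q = 0.47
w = -0.38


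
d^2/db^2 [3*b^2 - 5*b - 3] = 6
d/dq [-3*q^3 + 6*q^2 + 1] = 3*q*(4 - 3*q)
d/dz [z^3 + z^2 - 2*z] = 3*z^2 + 2*z - 2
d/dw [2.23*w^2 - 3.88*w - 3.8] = 4.46*w - 3.88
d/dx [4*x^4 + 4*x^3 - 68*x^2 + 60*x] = 16*x^3 + 12*x^2 - 136*x + 60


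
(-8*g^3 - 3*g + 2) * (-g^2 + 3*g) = 8*g^5 - 24*g^4 + 3*g^3 - 11*g^2 + 6*g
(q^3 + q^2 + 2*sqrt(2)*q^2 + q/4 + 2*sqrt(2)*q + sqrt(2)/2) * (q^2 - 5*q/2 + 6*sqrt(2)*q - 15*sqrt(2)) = q^5 - 3*q^4/2 + 8*sqrt(2)*q^4 - 12*sqrt(2)*q^3 + 87*q^3/4 - 293*q^2/8 - 18*sqrt(2)*q^2 - 54*q - 5*sqrt(2)*q - 15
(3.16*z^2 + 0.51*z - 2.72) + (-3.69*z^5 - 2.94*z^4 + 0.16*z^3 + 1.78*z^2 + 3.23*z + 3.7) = -3.69*z^5 - 2.94*z^4 + 0.16*z^3 + 4.94*z^2 + 3.74*z + 0.98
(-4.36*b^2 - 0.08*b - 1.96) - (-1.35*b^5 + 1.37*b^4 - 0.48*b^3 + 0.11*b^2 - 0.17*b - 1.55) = 1.35*b^5 - 1.37*b^4 + 0.48*b^3 - 4.47*b^2 + 0.09*b - 0.41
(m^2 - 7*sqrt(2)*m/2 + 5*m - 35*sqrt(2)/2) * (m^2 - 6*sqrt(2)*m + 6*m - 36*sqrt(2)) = m^4 - 19*sqrt(2)*m^3/2 + 11*m^3 - 209*sqrt(2)*m^2/2 + 72*m^2 - 285*sqrt(2)*m + 462*m + 1260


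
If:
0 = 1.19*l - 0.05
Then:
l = 0.04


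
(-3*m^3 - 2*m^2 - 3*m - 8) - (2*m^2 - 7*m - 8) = -3*m^3 - 4*m^2 + 4*m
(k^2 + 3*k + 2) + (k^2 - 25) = 2*k^2 + 3*k - 23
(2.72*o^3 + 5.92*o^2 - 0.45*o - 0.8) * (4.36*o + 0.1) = 11.8592*o^4 + 26.0832*o^3 - 1.37*o^2 - 3.533*o - 0.08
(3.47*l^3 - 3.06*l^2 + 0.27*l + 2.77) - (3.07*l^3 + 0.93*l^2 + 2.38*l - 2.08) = 0.4*l^3 - 3.99*l^2 - 2.11*l + 4.85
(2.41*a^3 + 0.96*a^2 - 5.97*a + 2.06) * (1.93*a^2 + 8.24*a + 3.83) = 4.6513*a^5 + 21.7112*a^4 + 5.6186*a^3 - 41.5402*a^2 - 5.8907*a + 7.8898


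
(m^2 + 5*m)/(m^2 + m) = (m + 5)/(m + 1)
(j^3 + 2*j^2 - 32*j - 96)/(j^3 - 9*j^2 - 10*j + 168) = (j + 4)/(j - 7)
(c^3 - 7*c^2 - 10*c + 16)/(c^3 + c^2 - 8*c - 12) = (c^2 - 9*c + 8)/(c^2 - c - 6)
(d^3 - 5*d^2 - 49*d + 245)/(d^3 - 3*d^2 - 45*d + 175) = (d - 7)/(d - 5)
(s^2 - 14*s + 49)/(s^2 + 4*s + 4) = (s^2 - 14*s + 49)/(s^2 + 4*s + 4)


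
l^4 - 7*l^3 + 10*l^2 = l^2*(l - 5)*(l - 2)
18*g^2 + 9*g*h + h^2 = (3*g + h)*(6*g + h)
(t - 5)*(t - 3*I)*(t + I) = t^3 - 5*t^2 - 2*I*t^2 + 3*t + 10*I*t - 15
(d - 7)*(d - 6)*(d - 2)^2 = d^4 - 17*d^3 + 98*d^2 - 220*d + 168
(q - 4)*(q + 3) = q^2 - q - 12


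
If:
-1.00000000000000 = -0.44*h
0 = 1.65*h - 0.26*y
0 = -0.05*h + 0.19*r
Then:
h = 2.27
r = 0.60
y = 14.42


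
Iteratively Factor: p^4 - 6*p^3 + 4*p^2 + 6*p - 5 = (p - 5)*(p^3 - p^2 - p + 1) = (p - 5)*(p - 1)*(p^2 - 1) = (p - 5)*(p - 1)*(p + 1)*(p - 1)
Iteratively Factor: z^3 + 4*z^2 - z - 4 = (z + 4)*(z^2 - 1) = (z + 1)*(z + 4)*(z - 1)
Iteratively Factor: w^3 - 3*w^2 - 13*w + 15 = (w - 5)*(w^2 + 2*w - 3) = (w - 5)*(w + 3)*(w - 1)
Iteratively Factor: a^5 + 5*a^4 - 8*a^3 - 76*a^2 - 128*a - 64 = (a + 1)*(a^4 + 4*a^3 - 12*a^2 - 64*a - 64) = (a + 1)*(a + 2)*(a^3 + 2*a^2 - 16*a - 32) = (a + 1)*(a + 2)^2*(a^2 - 16) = (a + 1)*(a + 2)^2*(a + 4)*(a - 4)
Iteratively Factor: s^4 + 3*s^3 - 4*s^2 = (s)*(s^3 + 3*s^2 - 4*s) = s^2*(s^2 + 3*s - 4) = s^2*(s - 1)*(s + 4)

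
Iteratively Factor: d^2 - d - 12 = (d - 4)*(d + 3)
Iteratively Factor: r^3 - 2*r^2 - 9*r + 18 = (r - 3)*(r^2 + r - 6) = (r - 3)*(r - 2)*(r + 3)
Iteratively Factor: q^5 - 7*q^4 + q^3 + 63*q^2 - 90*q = (q + 3)*(q^4 - 10*q^3 + 31*q^2 - 30*q) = q*(q + 3)*(q^3 - 10*q^2 + 31*q - 30) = q*(q - 3)*(q + 3)*(q^2 - 7*q + 10) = q*(q - 3)*(q - 2)*(q + 3)*(q - 5)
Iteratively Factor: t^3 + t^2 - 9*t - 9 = (t + 3)*(t^2 - 2*t - 3) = (t + 1)*(t + 3)*(t - 3)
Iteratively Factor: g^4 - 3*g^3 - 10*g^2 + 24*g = (g - 2)*(g^3 - g^2 - 12*g) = g*(g - 2)*(g^2 - g - 12) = g*(g - 4)*(g - 2)*(g + 3)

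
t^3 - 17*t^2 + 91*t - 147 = (t - 7)^2*(t - 3)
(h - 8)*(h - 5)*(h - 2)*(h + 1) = h^4 - 14*h^3 + 51*h^2 - 14*h - 80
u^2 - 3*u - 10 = (u - 5)*(u + 2)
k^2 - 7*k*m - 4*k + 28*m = (k - 4)*(k - 7*m)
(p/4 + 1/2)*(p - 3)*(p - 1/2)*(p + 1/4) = p^4/4 - 5*p^3/16 - 47*p^2/32 + 13*p/32 + 3/16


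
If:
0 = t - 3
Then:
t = 3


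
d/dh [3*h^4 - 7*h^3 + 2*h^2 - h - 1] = 12*h^3 - 21*h^2 + 4*h - 1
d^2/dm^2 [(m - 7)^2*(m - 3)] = 6*m - 34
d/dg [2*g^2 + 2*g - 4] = 4*g + 2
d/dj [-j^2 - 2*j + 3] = -2*j - 2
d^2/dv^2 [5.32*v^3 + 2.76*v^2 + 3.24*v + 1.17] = 31.92*v + 5.52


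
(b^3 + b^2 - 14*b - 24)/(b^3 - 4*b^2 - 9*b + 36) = (b + 2)/(b - 3)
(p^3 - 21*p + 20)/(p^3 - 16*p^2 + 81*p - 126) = (p^3 - 21*p + 20)/(p^3 - 16*p^2 + 81*p - 126)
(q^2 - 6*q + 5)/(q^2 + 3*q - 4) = (q - 5)/(q + 4)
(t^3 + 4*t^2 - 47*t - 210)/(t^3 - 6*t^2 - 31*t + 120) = (t^2 - t - 42)/(t^2 - 11*t + 24)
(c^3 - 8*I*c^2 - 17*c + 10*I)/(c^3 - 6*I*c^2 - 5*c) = (c - 2*I)/c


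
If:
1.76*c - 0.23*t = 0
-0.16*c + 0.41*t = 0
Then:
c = 0.00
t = 0.00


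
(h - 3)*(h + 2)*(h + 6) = h^3 + 5*h^2 - 12*h - 36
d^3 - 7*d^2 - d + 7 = (d - 7)*(d - 1)*(d + 1)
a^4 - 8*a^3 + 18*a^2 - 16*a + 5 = (a - 5)*(a - 1)^3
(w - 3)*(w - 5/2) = w^2 - 11*w/2 + 15/2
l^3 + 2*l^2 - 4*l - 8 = (l - 2)*(l + 2)^2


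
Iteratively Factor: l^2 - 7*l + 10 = (l - 2)*(l - 5)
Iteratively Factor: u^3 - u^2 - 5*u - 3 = (u - 3)*(u^2 + 2*u + 1) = (u - 3)*(u + 1)*(u + 1)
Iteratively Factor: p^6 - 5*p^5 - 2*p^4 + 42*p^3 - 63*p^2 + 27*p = (p + 3)*(p^5 - 8*p^4 + 22*p^3 - 24*p^2 + 9*p) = (p - 1)*(p + 3)*(p^4 - 7*p^3 + 15*p^2 - 9*p) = (p - 1)^2*(p + 3)*(p^3 - 6*p^2 + 9*p) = p*(p - 1)^2*(p + 3)*(p^2 - 6*p + 9) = p*(p - 3)*(p - 1)^2*(p + 3)*(p - 3)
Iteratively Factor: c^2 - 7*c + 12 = (c - 3)*(c - 4)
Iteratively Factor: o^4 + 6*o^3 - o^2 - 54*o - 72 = (o + 4)*(o^3 + 2*o^2 - 9*o - 18) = (o + 2)*(o + 4)*(o^2 - 9) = (o + 2)*(o + 3)*(o + 4)*(o - 3)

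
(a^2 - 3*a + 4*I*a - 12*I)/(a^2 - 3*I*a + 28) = (a - 3)/(a - 7*I)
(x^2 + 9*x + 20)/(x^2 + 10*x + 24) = (x + 5)/(x + 6)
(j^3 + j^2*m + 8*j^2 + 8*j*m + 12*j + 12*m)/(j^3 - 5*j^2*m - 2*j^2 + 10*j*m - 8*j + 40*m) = (j^2 + j*m + 6*j + 6*m)/(j^2 - 5*j*m - 4*j + 20*m)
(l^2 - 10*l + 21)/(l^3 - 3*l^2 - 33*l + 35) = (l - 3)/(l^2 + 4*l - 5)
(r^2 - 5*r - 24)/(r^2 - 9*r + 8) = (r + 3)/(r - 1)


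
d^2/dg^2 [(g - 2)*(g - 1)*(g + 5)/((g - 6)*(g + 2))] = 2*(23*g^3 + 246*g^2 - 156*g + 1192)/(g^6 - 12*g^5 + 12*g^4 + 224*g^3 - 144*g^2 - 1728*g - 1728)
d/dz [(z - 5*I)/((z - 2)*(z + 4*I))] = ((-z + 5*I)*(z - 2) + (-z + 5*I)*(z + 4*I) + (z - 2)*(z + 4*I))/((z - 2)^2*(z + 4*I)^2)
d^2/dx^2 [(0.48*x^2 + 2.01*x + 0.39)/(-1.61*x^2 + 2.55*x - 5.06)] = (-14.361522*x^3 + 17.396694*x^2 + 107.854866*x - 75.167118)/(4.173281*x^6 - 19.829565*x^5 + 70.755153*x^4 - 141.224355*x^3 + 222.373338*x^2 - 195.86754*x + 129.554216)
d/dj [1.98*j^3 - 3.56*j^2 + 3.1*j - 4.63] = 5.94*j^2 - 7.12*j + 3.1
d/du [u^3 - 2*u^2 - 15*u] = 3*u^2 - 4*u - 15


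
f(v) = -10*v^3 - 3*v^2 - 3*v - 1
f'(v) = -30*v^2 - 6*v - 3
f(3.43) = -450.12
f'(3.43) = -376.53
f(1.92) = -88.60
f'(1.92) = -125.11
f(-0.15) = -0.58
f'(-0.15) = -2.78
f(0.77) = -9.65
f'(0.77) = -25.41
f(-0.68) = 2.80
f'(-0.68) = -12.79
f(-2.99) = 248.46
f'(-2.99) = -253.26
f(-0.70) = 3.06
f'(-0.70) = -13.50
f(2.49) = -181.45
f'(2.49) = -203.94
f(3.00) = -307.00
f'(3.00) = -291.00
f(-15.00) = 33119.00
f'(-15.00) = -6663.00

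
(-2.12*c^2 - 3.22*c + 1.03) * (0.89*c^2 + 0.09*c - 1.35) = -1.8868*c^4 - 3.0566*c^3 + 3.4889*c^2 + 4.4397*c - 1.3905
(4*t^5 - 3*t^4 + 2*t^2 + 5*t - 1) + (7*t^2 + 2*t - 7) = 4*t^5 - 3*t^4 + 9*t^2 + 7*t - 8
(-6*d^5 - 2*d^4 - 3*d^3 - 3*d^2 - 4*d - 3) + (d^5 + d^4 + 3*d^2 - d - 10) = -5*d^5 - d^4 - 3*d^3 - 5*d - 13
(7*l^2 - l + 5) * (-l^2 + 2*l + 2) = -7*l^4 + 15*l^3 + 7*l^2 + 8*l + 10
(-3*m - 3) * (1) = -3*m - 3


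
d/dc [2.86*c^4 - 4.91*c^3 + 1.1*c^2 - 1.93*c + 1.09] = 11.44*c^3 - 14.73*c^2 + 2.2*c - 1.93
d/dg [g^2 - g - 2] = 2*g - 1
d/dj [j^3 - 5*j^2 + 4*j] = 3*j^2 - 10*j + 4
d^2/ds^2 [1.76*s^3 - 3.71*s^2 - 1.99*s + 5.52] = 10.56*s - 7.42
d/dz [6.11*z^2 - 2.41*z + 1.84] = 12.22*z - 2.41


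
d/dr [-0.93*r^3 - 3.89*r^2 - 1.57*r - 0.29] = -2.79*r^2 - 7.78*r - 1.57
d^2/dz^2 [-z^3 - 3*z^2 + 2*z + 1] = -6*z - 6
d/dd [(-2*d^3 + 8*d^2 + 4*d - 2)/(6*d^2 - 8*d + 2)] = (-3*d^4 + 8*d^3 - 25*d^2 + 14*d - 2)/(9*d^4 - 24*d^3 + 22*d^2 - 8*d + 1)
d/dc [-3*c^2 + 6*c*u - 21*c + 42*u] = -6*c + 6*u - 21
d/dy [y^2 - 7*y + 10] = 2*y - 7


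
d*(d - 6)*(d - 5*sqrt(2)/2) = d^3 - 6*d^2 - 5*sqrt(2)*d^2/2 + 15*sqrt(2)*d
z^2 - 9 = (z - 3)*(z + 3)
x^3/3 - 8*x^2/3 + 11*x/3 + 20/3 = (x/3 + 1/3)*(x - 5)*(x - 4)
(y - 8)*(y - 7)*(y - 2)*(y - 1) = y^4 - 18*y^3 + 103*y^2 - 198*y + 112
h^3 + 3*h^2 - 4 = (h - 1)*(h + 2)^2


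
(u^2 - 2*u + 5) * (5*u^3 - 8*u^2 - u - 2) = 5*u^5 - 18*u^4 + 40*u^3 - 40*u^2 - u - 10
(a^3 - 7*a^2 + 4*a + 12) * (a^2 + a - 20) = a^5 - 6*a^4 - 23*a^3 + 156*a^2 - 68*a - 240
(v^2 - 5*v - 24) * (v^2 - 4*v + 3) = v^4 - 9*v^3 - v^2 + 81*v - 72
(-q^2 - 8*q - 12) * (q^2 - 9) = -q^4 - 8*q^3 - 3*q^2 + 72*q + 108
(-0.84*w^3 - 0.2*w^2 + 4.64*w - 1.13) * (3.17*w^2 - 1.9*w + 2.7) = -2.6628*w^5 + 0.962*w^4 + 12.8208*w^3 - 12.9381*w^2 + 14.675*w - 3.051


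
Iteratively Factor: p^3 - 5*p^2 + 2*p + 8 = (p - 2)*(p^2 - 3*p - 4) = (p - 2)*(p + 1)*(p - 4)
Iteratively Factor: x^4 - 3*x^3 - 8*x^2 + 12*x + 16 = (x - 4)*(x^3 + x^2 - 4*x - 4) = (x - 4)*(x + 1)*(x^2 - 4) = (x - 4)*(x - 2)*(x + 1)*(x + 2)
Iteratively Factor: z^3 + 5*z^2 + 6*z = (z + 2)*(z^2 + 3*z) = z*(z + 2)*(z + 3)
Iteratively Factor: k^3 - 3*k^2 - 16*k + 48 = (k + 4)*(k^2 - 7*k + 12) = (k - 4)*(k + 4)*(k - 3)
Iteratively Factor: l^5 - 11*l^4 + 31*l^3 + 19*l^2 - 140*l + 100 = (l - 5)*(l^4 - 6*l^3 + l^2 + 24*l - 20) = (l - 5)*(l + 2)*(l^3 - 8*l^2 + 17*l - 10) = (l - 5)^2*(l + 2)*(l^2 - 3*l + 2) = (l - 5)^2*(l - 1)*(l + 2)*(l - 2)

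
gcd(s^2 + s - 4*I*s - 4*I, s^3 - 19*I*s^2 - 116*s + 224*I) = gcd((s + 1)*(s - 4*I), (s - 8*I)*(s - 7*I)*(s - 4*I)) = s - 4*I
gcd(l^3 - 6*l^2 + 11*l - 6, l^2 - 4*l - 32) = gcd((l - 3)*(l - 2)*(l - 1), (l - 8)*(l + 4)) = 1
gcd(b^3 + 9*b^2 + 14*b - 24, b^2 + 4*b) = b + 4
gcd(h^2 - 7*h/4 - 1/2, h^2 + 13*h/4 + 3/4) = h + 1/4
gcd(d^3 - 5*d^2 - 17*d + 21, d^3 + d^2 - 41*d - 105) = d^2 - 4*d - 21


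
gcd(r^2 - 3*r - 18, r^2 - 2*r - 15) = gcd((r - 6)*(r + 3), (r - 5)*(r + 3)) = r + 3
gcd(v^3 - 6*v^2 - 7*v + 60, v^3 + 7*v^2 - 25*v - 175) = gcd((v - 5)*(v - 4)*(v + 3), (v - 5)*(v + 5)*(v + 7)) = v - 5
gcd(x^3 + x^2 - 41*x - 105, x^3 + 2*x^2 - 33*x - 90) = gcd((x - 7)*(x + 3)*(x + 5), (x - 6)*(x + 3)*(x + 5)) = x^2 + 8*x + 15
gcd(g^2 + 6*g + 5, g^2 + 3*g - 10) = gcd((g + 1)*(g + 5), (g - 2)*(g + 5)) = g + 5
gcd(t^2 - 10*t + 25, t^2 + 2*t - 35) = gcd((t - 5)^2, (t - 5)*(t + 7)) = t - 5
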